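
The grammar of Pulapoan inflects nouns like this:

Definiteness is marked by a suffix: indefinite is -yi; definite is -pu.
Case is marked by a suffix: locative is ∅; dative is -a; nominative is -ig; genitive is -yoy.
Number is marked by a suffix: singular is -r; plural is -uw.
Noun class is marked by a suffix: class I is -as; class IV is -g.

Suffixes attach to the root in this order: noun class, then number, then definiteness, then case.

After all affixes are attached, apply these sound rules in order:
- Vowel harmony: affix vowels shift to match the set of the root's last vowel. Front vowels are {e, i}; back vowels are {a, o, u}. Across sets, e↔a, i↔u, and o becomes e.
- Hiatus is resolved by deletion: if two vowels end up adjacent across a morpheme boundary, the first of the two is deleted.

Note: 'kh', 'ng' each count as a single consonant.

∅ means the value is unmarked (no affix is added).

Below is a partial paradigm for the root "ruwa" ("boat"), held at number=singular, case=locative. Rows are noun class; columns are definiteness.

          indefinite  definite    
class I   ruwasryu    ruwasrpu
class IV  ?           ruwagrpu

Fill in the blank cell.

ruwagryu

Attach noun class class IV -g → ruwag.
Attach number singular -r → ruwagr.
Attach definiteness indefinite -yi → ruwagryi.
case = locative: zero marking, form stays ruwagryi.
Apply vowel harmony: ruwagryi → ruwagryu.
Vowel deletion: no change.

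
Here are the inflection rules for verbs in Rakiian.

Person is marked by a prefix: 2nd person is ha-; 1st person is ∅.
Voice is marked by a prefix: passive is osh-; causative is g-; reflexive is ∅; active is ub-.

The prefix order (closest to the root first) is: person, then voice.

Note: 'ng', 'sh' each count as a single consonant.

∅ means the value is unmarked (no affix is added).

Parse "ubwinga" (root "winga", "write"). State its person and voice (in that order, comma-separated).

Segment: ub-winga.
person: ∅ → 1st person.
voice: ub- → active.

1st person, active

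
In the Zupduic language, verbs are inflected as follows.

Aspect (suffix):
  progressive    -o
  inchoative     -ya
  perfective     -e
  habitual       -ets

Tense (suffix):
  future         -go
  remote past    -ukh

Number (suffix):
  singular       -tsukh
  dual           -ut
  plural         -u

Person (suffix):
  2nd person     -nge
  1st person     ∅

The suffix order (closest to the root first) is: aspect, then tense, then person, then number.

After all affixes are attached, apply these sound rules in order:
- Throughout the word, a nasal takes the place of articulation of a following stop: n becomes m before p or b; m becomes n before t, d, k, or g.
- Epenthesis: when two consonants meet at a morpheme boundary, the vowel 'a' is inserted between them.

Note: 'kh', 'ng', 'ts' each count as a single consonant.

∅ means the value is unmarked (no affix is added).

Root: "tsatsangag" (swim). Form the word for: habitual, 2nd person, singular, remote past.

tsatsangagetsukhangetsukh

Attach aspect habitual -ets → tsatsangagets.
Attach tense remote past -ukh → tsatsangagetsukh.
Attach person 2nd person -nge → tsatsangagetsukhnge.
Attach number singular -tsukh → tsatsangagetsukhngetsukh.
Nasal assimilation: no change.
Apply epenthesis: tsatsangagetsukhngetsukh → tsatsangagetsukhangetsukh.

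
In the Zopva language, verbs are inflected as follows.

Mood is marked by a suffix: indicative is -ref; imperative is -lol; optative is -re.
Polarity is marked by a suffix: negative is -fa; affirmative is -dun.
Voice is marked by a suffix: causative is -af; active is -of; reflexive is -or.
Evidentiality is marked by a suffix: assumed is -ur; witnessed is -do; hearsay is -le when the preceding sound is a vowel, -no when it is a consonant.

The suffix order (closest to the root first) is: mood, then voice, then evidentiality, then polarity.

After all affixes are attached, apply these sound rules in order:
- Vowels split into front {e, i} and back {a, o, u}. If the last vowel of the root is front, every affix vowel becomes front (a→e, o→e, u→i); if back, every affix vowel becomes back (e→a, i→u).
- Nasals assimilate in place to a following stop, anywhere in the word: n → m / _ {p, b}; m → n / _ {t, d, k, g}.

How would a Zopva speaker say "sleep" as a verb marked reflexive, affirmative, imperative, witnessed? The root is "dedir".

dedirlelerdedin

Attach mood imperative -lol → dedirlol.
Attach voice reflexive -or → dedirlolor.
Attach evidentiality witnessed -do → dedirlolordo.
Attach polarity affirmative -dun → dedirlolordodun.
Apply vowel harmony: dedirlolordodun → dedirlelerdedin.
Nasal assimilation: no change.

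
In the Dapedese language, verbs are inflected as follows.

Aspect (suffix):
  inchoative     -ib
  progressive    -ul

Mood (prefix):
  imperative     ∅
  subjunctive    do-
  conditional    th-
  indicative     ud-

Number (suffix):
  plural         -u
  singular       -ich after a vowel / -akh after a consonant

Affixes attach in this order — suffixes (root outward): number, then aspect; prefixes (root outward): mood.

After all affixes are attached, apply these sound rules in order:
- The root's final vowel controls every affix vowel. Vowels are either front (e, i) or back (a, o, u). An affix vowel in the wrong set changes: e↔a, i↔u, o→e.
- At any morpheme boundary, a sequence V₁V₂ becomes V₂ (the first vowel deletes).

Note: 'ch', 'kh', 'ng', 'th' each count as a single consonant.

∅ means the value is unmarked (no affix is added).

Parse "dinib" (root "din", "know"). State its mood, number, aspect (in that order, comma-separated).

imperative, plural, inchoative

Segment: din-u-ib.
mood: ∅ → imperative.
number: -u → plural.
aspect: -ib → inchoative.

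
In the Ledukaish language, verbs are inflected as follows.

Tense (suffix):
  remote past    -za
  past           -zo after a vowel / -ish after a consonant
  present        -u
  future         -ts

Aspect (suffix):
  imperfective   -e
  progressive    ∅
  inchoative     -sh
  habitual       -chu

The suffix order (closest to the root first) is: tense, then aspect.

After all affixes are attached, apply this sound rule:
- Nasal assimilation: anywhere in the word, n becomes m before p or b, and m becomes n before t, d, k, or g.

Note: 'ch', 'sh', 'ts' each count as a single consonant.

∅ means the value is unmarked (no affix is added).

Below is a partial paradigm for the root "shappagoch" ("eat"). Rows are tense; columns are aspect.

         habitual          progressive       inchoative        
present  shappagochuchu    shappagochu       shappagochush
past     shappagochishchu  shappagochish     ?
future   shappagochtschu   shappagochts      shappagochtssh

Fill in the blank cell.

Attach tense past -ish (after consonant 'ch') → shappagochish.
Attach aspect inchoative -sh → shappagochishsh.
Nasal assimilation: no change.

shappagochishsh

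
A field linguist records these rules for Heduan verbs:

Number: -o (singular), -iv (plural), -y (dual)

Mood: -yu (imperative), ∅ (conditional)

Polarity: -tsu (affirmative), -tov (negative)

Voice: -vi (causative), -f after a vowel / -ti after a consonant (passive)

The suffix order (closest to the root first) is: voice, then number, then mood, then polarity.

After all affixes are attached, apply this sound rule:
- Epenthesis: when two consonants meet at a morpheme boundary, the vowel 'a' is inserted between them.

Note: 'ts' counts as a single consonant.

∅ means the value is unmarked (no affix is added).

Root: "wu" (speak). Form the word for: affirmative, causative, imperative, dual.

Attach voice causative -vi → wuvi.
Attach number dual -y → wuviy.
Attach mood imperative -yu → wuviyyu.
Attach polarity affirmative -tsu → wuviyyutsu.
Apply epenthesis: wuviyyutsu → wuviyayutsu.

wuviyayutsu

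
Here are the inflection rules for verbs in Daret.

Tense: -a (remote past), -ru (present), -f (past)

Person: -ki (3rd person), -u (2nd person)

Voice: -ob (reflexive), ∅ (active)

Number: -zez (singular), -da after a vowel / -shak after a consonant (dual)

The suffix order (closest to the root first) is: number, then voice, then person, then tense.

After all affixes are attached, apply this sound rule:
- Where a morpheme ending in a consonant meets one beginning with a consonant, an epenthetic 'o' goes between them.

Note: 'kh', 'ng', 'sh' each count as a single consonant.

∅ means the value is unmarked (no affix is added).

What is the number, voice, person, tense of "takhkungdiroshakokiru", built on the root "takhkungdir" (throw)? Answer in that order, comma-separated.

Segment: takhkungdir-shak-ki-ru.
number: -da/shak → dual.
voice: ∅ → active.
person: -ki → 3rd person.
tense: -ru → present.

dual, active, 3rd person, present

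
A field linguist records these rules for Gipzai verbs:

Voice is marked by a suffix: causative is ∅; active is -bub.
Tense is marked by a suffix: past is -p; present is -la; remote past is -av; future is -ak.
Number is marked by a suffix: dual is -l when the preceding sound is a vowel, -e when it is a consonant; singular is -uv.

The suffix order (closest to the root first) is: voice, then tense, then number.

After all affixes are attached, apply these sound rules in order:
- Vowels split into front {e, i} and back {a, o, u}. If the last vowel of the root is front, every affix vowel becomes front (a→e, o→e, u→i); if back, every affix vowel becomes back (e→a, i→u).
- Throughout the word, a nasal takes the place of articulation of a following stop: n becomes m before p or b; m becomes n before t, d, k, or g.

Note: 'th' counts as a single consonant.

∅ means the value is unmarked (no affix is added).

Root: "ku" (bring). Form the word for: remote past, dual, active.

kububava

Attach voice active -bub → kubub.
Attach tense remote past -av → kububav.
Attach number dual -e (after consonant 'v') → kububave.
Apply vowel harmony: kububave → kububava.
Nasal assimilation: no change.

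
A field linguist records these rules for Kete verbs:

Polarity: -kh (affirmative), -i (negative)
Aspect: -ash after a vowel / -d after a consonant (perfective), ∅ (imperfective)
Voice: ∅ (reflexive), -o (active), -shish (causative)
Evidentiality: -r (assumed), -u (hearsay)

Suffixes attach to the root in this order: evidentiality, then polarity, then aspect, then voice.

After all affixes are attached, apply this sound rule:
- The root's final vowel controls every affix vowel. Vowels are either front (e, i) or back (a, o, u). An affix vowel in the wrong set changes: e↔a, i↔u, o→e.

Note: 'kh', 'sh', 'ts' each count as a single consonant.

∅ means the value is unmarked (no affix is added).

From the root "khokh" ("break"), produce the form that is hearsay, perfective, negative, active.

Attach evidentiality hearsay -u → khokhu.
Attach polarity negative -i → khokhui.
Attach aspect perfective -ash (after vowel 'i') → khokhuiash.
Attach voice active -o → khokhuiasho.
Apply vowel harmony: khokhuiasho → khokhuuasho.

khokhuuasho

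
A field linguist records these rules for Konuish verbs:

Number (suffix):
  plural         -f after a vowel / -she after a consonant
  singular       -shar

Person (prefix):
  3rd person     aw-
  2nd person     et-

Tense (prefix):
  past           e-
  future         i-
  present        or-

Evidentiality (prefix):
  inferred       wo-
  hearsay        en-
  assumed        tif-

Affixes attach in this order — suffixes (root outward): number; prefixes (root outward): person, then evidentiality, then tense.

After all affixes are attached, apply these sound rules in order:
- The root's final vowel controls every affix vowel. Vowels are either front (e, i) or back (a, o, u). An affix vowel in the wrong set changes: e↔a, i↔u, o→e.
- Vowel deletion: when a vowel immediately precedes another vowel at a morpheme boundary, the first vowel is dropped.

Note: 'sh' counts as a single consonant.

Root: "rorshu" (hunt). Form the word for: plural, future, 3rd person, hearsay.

anawrorshuf

Attach person 3rd person aw- → awrorshu.
Attach evidentiality hearsay en- → enawrorshu.
Attach tense future i- → ienawrorshu.
Attach number plural -f (after vowel 'u') → ienawrorshuf.
Apply vowel harmony: ienawrorshuf → uanawrorshuf.
Apply vowel deletion: uanawrorshuf → anawrorshuf.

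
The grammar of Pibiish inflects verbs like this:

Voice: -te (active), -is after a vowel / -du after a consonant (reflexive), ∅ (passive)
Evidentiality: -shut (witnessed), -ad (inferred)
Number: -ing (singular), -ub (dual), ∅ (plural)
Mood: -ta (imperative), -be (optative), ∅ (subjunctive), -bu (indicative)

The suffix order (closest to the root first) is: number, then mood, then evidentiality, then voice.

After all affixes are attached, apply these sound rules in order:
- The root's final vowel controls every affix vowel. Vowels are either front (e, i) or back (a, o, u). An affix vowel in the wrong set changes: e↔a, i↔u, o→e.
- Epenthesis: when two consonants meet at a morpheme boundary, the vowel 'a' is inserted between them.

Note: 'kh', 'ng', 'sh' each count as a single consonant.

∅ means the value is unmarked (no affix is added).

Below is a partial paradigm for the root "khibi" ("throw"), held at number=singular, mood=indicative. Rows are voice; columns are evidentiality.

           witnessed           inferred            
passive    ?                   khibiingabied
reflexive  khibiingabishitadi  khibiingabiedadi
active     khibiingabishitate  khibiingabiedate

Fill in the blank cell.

Attach number singular -ing → khibiing.
Attach mood indicative -bu → khibiingbu.
Attach evidentiality witnessed -shut → khibiingbushut.
voice = passive: zero marking, form stays khibiingbushut.
Apply vowel harmony: khibiingbushut → khibiingbishit.
Apply epenthesis: khibiingbishit → khibiingabishit.

khibiingabishit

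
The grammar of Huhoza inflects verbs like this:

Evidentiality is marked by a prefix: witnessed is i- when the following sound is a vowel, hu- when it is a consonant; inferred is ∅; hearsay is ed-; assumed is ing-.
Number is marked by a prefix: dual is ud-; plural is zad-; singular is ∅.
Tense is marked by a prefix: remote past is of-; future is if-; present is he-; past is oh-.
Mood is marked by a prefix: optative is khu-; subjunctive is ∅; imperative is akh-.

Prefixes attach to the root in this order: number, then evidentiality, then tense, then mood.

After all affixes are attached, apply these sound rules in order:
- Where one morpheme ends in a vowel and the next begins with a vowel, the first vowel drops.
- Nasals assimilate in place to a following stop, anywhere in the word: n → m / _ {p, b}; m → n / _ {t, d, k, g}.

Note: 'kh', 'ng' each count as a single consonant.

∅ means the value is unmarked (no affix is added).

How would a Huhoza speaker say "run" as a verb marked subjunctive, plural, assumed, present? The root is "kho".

Attach number plural zad- → zadkho.
Attach evidentiality assumed ing- → ingzadkho.
Attach tense present he- → heingzadkho.
mood = subjunctive: zero marking, form stays heingzadkho.
Apply vowel deletion: heingzadkho → hingzadkho.
Nasal assimilation: no change.

hingzadkho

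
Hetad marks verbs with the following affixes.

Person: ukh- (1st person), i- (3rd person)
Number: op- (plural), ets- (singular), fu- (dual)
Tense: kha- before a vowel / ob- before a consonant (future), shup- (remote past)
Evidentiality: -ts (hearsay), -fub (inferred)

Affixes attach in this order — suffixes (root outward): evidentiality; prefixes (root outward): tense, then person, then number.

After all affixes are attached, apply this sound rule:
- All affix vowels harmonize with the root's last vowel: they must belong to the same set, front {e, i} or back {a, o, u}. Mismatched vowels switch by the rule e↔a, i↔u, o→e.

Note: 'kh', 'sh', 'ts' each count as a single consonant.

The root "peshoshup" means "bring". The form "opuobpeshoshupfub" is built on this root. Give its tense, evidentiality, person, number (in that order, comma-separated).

future, inferred, 3rd person, plural

Segment: op-i-ob-peshoshup-fub.
tense: kha/ob- → future.
evidentiality: -fub → inferred.
person: i- → 3rd person.
number: op- → plural.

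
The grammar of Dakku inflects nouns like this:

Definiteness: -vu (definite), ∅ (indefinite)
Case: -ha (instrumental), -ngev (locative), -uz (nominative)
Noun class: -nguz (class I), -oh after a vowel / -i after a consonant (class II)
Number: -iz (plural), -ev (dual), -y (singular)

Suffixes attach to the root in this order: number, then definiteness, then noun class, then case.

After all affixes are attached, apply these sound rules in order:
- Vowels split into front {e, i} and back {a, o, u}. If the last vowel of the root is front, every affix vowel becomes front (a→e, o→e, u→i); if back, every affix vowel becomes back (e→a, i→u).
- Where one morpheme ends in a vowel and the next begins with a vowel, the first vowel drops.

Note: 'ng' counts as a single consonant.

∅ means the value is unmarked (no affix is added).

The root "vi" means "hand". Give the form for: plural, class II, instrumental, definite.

vizvehhe

Attach number plural -iz → viiz.
Attach definiteness definite -vu → viizvu.
Attach noun class class II -oh (after vowel 'u') → viizvuoh.
Attach case instrumental -ha → viizvuohha.
Apply vowel harmony: viizvuohha → viizviehhe.
Apply vowel deletion: viizviehhe → vizvehhe.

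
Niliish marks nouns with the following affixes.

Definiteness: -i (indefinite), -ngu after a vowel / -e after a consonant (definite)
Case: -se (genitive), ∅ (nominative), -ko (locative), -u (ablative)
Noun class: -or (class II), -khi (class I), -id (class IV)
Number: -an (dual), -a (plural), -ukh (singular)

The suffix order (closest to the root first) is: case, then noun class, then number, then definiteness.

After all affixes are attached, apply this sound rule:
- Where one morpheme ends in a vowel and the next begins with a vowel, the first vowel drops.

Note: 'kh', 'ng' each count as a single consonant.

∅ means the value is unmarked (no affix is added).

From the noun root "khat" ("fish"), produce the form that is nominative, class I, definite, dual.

case = nominative: zero marking, form stays khat.
Attach noun class class I -khi → khatkhi.
Attach number dual -an → khatkhian.
Attach definiteness definite -e (after consonant 'n') → khatkhiane.
Apply vowel deletion: khatkhiane → khatkhane.

khatkhane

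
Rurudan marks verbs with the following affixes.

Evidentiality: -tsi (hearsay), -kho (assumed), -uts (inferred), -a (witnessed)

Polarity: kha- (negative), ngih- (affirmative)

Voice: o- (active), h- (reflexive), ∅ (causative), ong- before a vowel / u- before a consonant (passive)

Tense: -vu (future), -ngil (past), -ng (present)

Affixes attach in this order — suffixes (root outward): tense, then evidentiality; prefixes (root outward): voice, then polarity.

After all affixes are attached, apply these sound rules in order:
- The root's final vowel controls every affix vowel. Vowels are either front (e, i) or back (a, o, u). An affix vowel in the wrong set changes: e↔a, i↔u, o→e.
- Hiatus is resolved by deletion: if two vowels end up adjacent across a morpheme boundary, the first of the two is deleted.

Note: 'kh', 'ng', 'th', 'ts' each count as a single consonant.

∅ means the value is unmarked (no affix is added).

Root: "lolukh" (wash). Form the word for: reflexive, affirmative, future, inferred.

nguhhlolukhvuts

Attach voice reflexive h- → hlolukh.
Attach tense future -vu → hlolukhvu.
Attach polarity affirmative ngih- → ngihhlolukhvu.
Attach evidentiality inferred -uts → ngihhlolukhvuuts.
Apply vowel harmony: ngihhlolukhvuuts → nguhhlolukhvuuts.
Apply vowel deletion: nguhhlolukhvuuts → nguhhlolukhvuts.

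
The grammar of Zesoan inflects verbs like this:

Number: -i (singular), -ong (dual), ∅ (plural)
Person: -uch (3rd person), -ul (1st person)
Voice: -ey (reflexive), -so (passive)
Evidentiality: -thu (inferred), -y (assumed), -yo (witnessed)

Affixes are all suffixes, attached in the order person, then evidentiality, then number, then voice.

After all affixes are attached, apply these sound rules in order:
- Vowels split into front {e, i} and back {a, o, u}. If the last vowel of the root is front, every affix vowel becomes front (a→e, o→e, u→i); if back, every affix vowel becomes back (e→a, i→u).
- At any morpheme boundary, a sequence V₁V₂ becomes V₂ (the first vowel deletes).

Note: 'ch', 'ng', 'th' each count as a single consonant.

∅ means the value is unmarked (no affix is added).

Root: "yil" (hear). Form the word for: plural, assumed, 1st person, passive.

Attach person 1st person -ul → yilul.
Attach evidentiality assumed -y → yiluly.
number = plural: zero marking, form stays yiluly.
Attach voice passive -so → yilulyso.
Apply vowel harmony: yilulyso → yililyse.
Vowel deletion: no change.

yililyse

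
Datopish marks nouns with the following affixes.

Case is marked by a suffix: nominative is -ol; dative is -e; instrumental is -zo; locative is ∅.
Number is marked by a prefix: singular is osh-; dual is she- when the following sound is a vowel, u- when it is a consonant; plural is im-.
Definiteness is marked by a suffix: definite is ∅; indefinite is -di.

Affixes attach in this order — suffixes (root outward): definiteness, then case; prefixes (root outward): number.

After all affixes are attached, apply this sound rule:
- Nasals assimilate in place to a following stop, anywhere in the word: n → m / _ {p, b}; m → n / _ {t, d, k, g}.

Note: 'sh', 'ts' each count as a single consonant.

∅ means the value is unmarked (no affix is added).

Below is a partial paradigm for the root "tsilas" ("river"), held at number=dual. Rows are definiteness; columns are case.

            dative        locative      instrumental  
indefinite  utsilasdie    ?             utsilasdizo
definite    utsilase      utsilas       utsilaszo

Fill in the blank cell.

Attach definiteness indefinite -di → tsilasdi.
case = locative: zero marking, form stays tsilasdi.
Attach number dual u- (before consonant 'ts') → utsilasdi.
Nasal assimilation: no change.

utsilasdi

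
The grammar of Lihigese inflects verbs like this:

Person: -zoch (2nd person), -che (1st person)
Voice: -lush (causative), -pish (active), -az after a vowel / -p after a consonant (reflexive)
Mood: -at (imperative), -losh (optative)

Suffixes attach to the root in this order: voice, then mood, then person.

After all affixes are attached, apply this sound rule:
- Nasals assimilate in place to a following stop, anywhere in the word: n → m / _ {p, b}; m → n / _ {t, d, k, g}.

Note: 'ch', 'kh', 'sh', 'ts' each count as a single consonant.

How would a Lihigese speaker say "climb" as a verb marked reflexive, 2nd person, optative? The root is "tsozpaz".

Attach voice reflexive -p (after consonant 'z') → tsozpazp.
Attach mood optative -losh → tsozpazplosh.
Attach person 2nd person -zoch → tsozpazploshzoch.
Nasal assimilation: no change.

tsozpazploshzoch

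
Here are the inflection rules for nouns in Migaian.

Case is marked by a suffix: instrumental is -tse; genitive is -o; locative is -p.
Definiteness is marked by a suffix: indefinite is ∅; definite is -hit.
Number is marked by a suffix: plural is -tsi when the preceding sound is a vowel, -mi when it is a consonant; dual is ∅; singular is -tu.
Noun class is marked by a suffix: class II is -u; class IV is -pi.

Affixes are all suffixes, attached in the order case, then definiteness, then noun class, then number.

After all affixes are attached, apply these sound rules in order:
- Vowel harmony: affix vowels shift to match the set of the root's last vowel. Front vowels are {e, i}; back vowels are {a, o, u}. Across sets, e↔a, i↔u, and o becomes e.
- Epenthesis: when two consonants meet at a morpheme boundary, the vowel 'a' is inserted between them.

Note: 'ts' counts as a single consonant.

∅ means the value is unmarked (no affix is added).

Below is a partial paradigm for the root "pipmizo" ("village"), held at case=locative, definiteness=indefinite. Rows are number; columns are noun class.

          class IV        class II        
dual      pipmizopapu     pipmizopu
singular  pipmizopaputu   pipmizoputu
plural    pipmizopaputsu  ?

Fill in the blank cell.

Attach case locative -p → pipmizop.
definiteness = indefinite: zero marking, form stays pipmizop.
Attach noun class class II -u → pipmizopu.
Attach number plural -tsi (after vowel 'u') → pipmizoputsi.
Apply vowel harmony: pipmizoputsi → pipmizoputsu.
Epenthesis: no change.

pipmizoputsu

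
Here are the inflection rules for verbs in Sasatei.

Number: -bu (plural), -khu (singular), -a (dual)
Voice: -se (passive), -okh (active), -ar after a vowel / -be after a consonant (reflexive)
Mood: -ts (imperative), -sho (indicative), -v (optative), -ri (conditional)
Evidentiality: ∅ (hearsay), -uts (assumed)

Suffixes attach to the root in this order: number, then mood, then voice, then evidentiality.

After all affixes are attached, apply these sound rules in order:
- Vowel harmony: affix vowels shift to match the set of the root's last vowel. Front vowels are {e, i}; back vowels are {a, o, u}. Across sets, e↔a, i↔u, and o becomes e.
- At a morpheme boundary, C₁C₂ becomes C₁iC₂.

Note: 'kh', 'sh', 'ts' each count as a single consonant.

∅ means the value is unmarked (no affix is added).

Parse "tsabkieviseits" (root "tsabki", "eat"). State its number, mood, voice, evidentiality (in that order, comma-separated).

dual, optative, passive, assumed

Segment: tsabki-a-v-se-uts.
number: -a → dual.
mood: -v → optative.
voice: -se → passive.
evidentiality: -uts → assumed.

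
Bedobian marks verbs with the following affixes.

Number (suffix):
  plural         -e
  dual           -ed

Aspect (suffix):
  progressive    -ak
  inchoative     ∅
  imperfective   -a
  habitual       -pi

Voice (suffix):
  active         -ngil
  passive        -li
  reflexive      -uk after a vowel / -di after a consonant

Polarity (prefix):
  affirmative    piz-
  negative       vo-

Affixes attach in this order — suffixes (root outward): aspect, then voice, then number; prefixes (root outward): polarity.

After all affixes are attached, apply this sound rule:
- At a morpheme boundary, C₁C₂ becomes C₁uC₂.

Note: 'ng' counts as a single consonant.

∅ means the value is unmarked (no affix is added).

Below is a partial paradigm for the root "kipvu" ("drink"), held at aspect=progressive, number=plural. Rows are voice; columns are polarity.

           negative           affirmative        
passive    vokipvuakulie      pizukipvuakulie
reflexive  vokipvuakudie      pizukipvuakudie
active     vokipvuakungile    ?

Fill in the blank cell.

Attach aspect progressive -ak → kipvuak.
Attach polarity affirmative piz- → pizkipvuak.
Attach voice active -ngil → pizkipvuakngil.
Attach number plural -e → pizkipvuakngile.
Apply epenthesis: pizkipvuakngile → pizukipvuakungile.

pizukipvuakungile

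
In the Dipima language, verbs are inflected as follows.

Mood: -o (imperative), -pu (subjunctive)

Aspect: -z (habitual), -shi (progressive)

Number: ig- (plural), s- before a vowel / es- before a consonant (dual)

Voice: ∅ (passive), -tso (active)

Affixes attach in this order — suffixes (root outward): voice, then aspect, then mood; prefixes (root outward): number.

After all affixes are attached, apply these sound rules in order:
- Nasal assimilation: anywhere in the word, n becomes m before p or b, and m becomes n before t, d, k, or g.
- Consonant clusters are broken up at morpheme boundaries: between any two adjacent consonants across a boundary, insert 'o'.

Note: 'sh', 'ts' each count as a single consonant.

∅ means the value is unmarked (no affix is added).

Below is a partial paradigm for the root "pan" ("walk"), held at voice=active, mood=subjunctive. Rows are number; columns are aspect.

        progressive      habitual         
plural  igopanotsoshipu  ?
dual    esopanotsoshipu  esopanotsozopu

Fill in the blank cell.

Attach voice active -tso → pantso.
Attach number plural ig- → igpantso.
Attach aspect habitual -z → igpantsoz.
Attach mood subjunctive -pu → igpantsozpu.
Nasal assimilation: no change.
Apply epenthesis: igpantsozpu → igopanotsozopu.

igopanotsozopu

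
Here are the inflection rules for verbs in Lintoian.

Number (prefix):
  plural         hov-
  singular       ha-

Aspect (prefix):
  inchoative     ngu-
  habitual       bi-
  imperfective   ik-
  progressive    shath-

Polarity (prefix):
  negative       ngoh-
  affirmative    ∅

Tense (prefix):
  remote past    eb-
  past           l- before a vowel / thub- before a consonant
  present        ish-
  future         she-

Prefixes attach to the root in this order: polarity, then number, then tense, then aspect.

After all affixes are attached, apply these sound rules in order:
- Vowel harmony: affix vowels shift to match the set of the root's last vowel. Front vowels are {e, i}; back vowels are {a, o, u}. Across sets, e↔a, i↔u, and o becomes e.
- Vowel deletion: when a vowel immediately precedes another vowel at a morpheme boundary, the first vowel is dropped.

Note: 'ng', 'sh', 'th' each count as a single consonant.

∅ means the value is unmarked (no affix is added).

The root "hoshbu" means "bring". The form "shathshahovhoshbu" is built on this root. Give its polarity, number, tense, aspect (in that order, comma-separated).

affirmative, plural, future, progressive

Segment: shath-she-hov-hoshbu.
polarity: ∅ → affirmative.
number: hov- → plural.
tense: she- → future.
aspect: shath- → progressive.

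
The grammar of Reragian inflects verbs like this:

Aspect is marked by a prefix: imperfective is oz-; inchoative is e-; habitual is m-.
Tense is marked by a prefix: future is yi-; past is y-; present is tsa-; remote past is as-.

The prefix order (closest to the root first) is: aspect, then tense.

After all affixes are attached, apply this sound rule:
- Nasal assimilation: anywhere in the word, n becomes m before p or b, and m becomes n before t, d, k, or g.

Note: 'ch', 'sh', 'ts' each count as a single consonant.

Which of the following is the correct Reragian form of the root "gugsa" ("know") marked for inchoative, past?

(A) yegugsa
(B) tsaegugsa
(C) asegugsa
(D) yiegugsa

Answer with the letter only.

A

Attach aspect inchoative e- → egugsa.
Attach tense past y- → yegugsa.
Nasal assimilation: no change.
So the correct form is yegugsa, option (A).
(C) asegugsa is wrong: it uses remote past instead of past for tense.
(D) yiegugsa is wrong: it uses future instead of past for tense.
(B) tsaegugsa is wrong: it uses present instead of past for tense.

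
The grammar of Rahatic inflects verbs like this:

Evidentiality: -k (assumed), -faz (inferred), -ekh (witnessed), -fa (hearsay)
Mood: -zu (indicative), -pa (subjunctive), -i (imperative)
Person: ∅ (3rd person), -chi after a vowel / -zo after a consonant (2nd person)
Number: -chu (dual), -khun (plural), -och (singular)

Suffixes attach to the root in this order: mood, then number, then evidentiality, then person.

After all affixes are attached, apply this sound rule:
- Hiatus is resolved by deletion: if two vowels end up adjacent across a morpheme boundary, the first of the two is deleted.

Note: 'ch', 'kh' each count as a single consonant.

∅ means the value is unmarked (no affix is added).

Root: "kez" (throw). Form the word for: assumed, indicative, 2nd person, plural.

Attach mood indicative -zu → kezzu.
Attach number plural -khun → kezzukhun.
Attach evidentiality assumed -k → kezzukhunk.
Attach person 2nd person -zo (after consonant 'k') → kezzukhunkzo.
Vowel deletion: no change.

kezzukhunkzo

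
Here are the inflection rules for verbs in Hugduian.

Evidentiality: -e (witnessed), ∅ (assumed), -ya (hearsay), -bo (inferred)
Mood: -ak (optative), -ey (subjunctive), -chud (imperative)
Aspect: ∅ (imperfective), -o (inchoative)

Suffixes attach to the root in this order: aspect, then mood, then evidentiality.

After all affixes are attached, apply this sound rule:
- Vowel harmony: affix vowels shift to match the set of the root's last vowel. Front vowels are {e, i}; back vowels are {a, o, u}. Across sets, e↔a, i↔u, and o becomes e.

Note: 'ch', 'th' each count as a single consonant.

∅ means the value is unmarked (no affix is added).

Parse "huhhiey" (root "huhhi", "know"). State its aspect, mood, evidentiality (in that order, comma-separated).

Segment: huhhi-ey.
aspect: ∅ → imperfective.
mood: -ey → subjunctive.
evidentiality: ∅ → assumed.

imperfective, subjunctive, assumed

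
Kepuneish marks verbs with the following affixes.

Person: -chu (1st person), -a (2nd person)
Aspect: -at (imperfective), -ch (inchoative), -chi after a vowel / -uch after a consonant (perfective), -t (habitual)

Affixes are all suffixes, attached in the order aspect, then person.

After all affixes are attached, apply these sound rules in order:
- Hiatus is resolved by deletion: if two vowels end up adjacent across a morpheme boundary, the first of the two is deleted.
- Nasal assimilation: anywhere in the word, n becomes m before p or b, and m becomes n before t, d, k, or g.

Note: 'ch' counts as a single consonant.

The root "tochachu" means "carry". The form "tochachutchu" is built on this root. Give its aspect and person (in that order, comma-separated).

Segment: tochachu-t-chu.
aspect: -t → habitual.
person: -chu → 1st person.

habitual, 1st person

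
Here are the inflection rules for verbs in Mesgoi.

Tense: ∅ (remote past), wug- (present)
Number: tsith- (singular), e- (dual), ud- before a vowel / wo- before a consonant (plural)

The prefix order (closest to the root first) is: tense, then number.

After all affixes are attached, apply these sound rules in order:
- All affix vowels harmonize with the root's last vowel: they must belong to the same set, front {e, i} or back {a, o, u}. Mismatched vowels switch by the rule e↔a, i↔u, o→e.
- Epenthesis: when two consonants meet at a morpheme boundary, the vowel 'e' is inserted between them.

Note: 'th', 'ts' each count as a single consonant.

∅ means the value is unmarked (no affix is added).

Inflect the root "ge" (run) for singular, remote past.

tense = remote past: zero marking, form stays ge.
Attach number singular tsith- → tsithge.
Vowel harmony: no change.
Apply epenthesis: tsithge → tsithege.

tsithege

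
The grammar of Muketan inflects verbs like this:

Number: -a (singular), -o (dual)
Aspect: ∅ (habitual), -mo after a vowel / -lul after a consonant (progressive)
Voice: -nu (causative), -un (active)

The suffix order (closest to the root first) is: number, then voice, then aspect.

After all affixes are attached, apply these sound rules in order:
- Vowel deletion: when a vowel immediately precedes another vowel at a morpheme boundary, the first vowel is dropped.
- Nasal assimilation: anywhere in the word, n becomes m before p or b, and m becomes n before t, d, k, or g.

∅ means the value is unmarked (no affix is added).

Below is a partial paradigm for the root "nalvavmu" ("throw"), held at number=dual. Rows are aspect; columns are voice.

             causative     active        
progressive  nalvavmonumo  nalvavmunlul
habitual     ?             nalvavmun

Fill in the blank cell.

Attach number dual -o → nalvavmuo.
Attach voice causative -nu → nalvavmuonu.
aspect = habitual: zero marking, form stays nalvavmuonu.
Apply vowel deletion: nalvavmuonu → nalvavmonu.
Nasal assimilation: no change.

nalvavmonu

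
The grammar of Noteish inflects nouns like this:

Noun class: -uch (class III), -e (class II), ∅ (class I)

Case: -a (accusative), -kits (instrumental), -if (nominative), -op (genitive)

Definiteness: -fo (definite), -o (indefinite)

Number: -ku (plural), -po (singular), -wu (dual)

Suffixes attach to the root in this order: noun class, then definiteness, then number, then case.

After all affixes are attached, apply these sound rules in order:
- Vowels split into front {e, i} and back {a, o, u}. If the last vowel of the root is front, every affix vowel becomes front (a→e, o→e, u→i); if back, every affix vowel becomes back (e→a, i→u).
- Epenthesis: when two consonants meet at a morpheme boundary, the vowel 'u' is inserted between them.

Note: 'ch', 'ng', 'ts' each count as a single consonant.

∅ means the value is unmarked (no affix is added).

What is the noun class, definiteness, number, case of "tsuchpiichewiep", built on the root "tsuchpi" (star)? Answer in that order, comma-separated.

class III, indefinite, dual, genitive

Segment: tsuchpi-uch-o-wu-op.
noun class: -uch → class III.
definiteness: -o → indefinite.
number: -wu → dual.
case: -op → genitive.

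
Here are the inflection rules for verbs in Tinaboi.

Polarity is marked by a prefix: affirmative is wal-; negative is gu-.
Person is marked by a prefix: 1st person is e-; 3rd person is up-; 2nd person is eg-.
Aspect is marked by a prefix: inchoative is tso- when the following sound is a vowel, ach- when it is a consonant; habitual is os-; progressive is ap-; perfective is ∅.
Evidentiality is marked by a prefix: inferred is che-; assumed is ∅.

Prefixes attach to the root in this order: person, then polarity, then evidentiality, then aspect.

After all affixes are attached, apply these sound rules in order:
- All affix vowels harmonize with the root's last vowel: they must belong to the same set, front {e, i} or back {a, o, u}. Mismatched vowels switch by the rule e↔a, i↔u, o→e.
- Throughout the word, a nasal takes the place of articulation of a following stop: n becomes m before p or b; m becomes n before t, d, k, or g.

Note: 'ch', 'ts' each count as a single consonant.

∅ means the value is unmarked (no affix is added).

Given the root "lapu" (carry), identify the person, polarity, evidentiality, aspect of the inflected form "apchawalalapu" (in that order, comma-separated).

1st person, affirmative, inferred, progressive

Segment: ap-che-wal-e-lapu.
person: e- → 1st person.
polarity: wal- → affirmative.
evidentiality: che- → inferred.
aspect: ap- → progressive.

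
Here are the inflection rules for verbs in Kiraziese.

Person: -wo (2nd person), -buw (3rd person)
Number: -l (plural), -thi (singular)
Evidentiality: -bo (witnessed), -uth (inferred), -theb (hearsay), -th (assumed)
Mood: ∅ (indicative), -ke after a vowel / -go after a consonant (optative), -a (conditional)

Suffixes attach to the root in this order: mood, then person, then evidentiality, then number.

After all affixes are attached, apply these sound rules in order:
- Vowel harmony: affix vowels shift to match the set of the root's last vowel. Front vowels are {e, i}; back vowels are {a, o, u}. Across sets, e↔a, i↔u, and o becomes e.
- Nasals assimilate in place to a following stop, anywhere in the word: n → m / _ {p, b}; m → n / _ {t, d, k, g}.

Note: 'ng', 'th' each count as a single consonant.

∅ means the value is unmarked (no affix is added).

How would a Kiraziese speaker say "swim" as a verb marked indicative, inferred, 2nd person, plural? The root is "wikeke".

wikekeweithl

mood = indicative: zero marking, form stays wikeke.
Attach person 2nd person -wo → wikekewo.
Attach evidentiality inferred -uth → wikekewouth.
Attach number plural -l → wikekewouthl.
Apply vowel harmony: wikekewouthl → wikekeweithl.
Nasal assimilation: no change.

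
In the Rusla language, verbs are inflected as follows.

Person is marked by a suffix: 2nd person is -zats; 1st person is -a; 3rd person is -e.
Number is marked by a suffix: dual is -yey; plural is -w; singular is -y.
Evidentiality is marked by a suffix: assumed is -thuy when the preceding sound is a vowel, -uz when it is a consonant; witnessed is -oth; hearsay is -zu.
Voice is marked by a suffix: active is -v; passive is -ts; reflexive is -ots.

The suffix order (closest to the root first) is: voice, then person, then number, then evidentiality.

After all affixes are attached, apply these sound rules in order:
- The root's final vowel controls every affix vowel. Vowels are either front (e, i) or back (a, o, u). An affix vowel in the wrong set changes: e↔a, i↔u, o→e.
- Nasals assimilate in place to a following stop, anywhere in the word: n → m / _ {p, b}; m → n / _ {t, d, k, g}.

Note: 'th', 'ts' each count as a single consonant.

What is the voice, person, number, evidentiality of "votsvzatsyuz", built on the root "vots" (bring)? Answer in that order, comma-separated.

Segment: vots-v-zats-y-uz.
voice: -v → active.
person: -zats → 2nd person.
number: -y → singular.
evidentiality: -thuy/uz → assumed.

active, 2nd person, singular, assumed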